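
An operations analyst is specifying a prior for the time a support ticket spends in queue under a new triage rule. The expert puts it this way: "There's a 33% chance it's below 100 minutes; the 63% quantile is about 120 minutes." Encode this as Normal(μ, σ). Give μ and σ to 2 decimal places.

μ = 111.40, σ = 25.91

The p-quantile of Normal(μ,σ) is μ + z_p·σ, with z_{0.33} = -0.4399 and z_{0.63} = 0.3319.
Eliminate σ: μ = (z₂·x₁ − z₁·x₂)/(z₂ − z₁) = (0.3319·100 − (-0.4399)·120)/0.7718 = 111.40.
Then σ = (x₂ − x₁)/(z₂ − z₁) = (120 − 100)/0.7718 = 25.91.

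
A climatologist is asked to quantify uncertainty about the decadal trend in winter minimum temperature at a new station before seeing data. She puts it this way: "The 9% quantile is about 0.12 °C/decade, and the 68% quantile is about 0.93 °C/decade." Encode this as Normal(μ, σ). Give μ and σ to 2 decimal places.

The p-quantile of Normal(μ,σ) is μ + z_p·σ, with z_{0.09} = -1.341 and z_{0.68} = 0.4677.
Eliminate σ: μ = (z₂·x₁ − z₁·x₂)/(z₂ − z₁) = (0.4677·0.12 − (-1.341)·0.93)/1.808 = 0.72.
Then σ = (x₂ − x₁)/(z₂ − z₁) = (0.93 − 0.12)/1.808 = 0.45.

μ = 0.72, σ = 0.45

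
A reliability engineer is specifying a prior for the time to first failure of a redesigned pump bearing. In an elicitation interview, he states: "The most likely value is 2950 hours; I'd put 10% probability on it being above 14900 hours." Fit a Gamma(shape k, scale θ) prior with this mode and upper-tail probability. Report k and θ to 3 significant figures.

k ≈ 1.67, θ ≈ 4390

Gamma(k,θ) with k>1 has mode (k−1)θ, so θ = 2950/(k−1).
Need P(X < 14900) = 0.9 with θ tied to k this way. Start at k = 2, θ = 2950: P(X<14900) ≈ 0.961.
Too high — lower k to spread out. Iterating converges to k ≈ 1.67.
Then θ = 2950/(1.67−1) ≈ 4390.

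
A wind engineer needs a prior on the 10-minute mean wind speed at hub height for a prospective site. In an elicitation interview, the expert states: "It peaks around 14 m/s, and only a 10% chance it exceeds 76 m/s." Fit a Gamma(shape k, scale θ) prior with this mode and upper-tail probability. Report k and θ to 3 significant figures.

k ≈ 1.61, θ ≈ 23.1

Gamma(k,θ) with k>1 has mode (k−1)θ, so θ = 14/(k−1).
Need P(X < 76) = 0.9 with θ tied to k this way. Start at k = 2, θ = 14: P(X<76) ≈ 0.972.
Too high — lower k to spread out. Iterating converges to k ≈ 1.61.
Then θ = 14/(1.61−1) ≈ 23.1.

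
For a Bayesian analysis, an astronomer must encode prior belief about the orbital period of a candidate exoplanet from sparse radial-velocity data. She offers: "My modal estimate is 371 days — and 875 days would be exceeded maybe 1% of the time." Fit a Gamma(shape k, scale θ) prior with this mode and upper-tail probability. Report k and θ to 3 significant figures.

Gamma(k,θ) with k>1 has mode (k−1)θ, so θ = 371/(k−1).
Need P(X < 875) = 0.99 with θ tied to k this way. Start at k = 2, θ = 371: P(X<875) ≈ 0.682.
Too low — raise k to concentrate. Iterating converges to k ≈ 7.46.
Then θ = 371/(7.46−1) ≈ 57.5.

k ≈ 7.46, θ ≈ 57.5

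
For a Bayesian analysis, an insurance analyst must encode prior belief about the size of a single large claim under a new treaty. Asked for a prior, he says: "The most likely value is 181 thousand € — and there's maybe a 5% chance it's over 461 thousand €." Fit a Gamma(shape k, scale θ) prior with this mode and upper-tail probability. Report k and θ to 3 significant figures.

Gamma(k,θ) with k>1 has mode (k−1)θ, so θ = 181/(k−1).
Need P(X < 461) = 0.95 with θ tied to k this way. Start at k = 2, θ = 181: P(X<461) ≈ 0.722.
Too low — raise k to concentrate. Iterating converges to k ≈ 4.1.
Then θ = 181/(4.1−1) ≈ 58.4.

k ≈ 4.1, θ ≈ 58.4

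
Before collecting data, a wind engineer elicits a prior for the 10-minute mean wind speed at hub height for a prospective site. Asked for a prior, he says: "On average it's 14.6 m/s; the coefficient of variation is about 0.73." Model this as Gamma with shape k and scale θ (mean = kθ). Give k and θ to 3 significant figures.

k ≈ 1.88, θ ≈ 7.78

For Gamma(k, scale θ): mean = kθ, variance = kθ², so CV = 1/√k.
CV = 0.73, hence k = 1/CV² = 1.88.
Then θ = mean/k = 14.6/1.88 = 7.78.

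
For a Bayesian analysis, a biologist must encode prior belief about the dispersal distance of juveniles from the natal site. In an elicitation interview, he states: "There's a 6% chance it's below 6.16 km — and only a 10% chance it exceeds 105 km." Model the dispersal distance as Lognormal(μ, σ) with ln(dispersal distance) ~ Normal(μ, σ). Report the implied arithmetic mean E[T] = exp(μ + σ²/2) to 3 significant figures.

If T ~ Lognormal(μ,σ) then ln T ~ Normal(μ,σ), so the p-quantile of ln T is μ + z_p·σ.
ln(6.16) = 1.818 and ln(105) = 4.654; z_{0.06} = -1.555, z_{0.9} = 1.282.
σ = (4.654 − 1.818)/(1.282 − (-1.555)) = 1.000.
μ = 1.818 − (-1.555)·1.000 = 3.373.
E[T] = exp(μ + σ²/2) = exp(3.373 + 0.4998) = 48.1 km.

E[T] ≈ 48.1 km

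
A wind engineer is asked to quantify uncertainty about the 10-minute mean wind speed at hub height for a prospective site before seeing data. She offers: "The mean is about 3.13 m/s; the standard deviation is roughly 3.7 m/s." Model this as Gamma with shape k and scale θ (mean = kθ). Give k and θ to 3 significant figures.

For Gamma(k, scale θ): mean = kθ, variance = kθ², so CV = 1/√k.
CV = SD/mean = 3.7/3.13 = 1.182, hence k = 1/CV² = 0.716.
Then θ = mean/k = 3.13/0.716 = 4.37.

k ≈ 0.716, θ ≈ 4.37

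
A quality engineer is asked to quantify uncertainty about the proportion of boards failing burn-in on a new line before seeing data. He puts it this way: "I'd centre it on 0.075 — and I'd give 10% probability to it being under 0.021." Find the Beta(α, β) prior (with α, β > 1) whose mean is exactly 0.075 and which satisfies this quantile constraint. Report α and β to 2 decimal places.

α ≈ 2.01, β ≈ 24.78

With mean 0.075 fixed, write α = 0.075s, β = 0.925s where s = α+β.
Need P(θ < 0.021) = 0.1 under Beta(0.075s, 0.925s). Normal approximation: (q−m)/√(m(1−m)/s) ≈ z_{0.1} = -1.28, so s ≈ 0.075·0.925·(-1.28)²/(0.021−0.075)² = 39.1.
At s = 39.1: P(θ<0.021) ≈ 0.051. Adjusting to match 0.1 gives s ≈ 26.79.
So α = 0.075·26.79 ≈ 2.01, β = 0.925·26.79 ≈ 24.78.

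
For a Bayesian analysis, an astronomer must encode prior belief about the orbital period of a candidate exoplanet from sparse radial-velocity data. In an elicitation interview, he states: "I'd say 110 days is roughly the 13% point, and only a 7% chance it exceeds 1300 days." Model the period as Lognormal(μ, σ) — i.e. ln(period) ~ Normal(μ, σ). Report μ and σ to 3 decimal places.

If T ~ Lognormal(μ,σ) then ln T ~ Normal(μ,σ), so the p-quantile of ln T is μ + z_p·σ.
ln(110) = 4.7 and ln(1300) = 7.17; z_{0.13} = -1.126, z_{0.93} = 1.476.
σ = (7.17 − 4.7)/(1.476 − (-1.126)) = 0.949.
μ = 4.7 − (-1.126)·0.949 = 5.769.

μ ≈ 5.769, σ ≈ 0.949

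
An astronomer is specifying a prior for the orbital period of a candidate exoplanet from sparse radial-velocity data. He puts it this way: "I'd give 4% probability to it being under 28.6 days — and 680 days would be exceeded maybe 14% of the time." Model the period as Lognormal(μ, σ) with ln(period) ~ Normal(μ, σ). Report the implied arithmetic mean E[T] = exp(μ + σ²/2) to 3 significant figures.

E[T] ≈ 380 days

If T ~ Lognormal(μ,σ) then ln T ~ Normal(μ,σ), so the p-quantile of ln T is μ + z_p·σ.
ln(28.6) = 3.353 and ln(680) = 6.522; z_{0.04} = -1.751, z_{0.86} = 1.08.
σ = (6.522 − 3.353)/(1.08 − (-1.751)) = 1.119.
μ = 3.353 − (-1.751)·1.119 = 5.313.
E[T] = exp(μ + σ²/2) = exp(5.313 + 0.6264) = 380 days.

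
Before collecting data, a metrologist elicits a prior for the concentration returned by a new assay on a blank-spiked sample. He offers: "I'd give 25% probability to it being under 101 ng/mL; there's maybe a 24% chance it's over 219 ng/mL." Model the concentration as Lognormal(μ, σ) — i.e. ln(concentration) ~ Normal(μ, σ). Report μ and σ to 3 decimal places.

If T ~ Lognormal(μ,σ) then ln T ~ Normal(μ,σ), so the p-quantile of ln T is μ + z_p·σ.
ln(101) = 4.615 and ln(219) = 5.389; z_{0.25} = -0.6745, z_{0.76} = 0.7063.
σ = (5.389 − 4.615)/(0.7063 − (-0.6745)) = 0.561.
μ = 4.615 − (-0.6745)·0.561 = 4.993.

μ ≈ 4.993, σ ≈ 0.561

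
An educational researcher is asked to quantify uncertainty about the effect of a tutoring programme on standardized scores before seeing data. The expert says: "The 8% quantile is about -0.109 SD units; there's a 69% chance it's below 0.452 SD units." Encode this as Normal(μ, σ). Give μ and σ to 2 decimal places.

μ = 0.31, σ = 0.30

The p-quantile of Normal(μ,σ) is μ + z_p·σ, with z_{0.08} = -1.405 and z_{0.69} = 0.4959.
Eliminate σ: μ = (z₂·x₁ − z₁·x₂)/(z₂ − z₁) = (0.4959·-0.109 − (-1.405)·0.452)/1.901 = 0.31.
Then σ = (x₂ − x₁)/(z₂ − z₁) = (0.452 − -0.109)/1.901 = 0.30.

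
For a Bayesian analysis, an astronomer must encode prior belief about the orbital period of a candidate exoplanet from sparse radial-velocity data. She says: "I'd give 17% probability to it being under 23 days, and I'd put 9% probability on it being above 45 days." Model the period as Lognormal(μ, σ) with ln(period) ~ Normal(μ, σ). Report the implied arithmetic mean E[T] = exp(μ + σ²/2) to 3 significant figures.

If T ~ Lognormal(μ,σ) then ln T ~ Normal(μ,σ), so the p-quantile of ln T is μ + z_p·σ.
ln(23) = 3.135 and ln(45) = 3.807; z_{0.17} = -0.9542, z_{0.91} = 1.341.
σ = (3.807 − 3.135)/(1.341 − (-0.9542)) = 0.292.
μ = 3.135 − (-0.9542)·0.292 = 3.415.
E[T] = exp(μ + σ²/2) = exp(3.415 + 0.0428) = 31.7 days.

E[T] ≈ 31.7 days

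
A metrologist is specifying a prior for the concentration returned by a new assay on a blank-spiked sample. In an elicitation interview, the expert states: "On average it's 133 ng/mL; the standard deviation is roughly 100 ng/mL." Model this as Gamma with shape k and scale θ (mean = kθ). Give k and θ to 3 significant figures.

k ≈ 1.77, θ ≈ 75.2

For Gamma(k, scale θ): mean = kθ, variance = kθ², so CV = 1/√k.
CV = SD/mean = 100/133 = 0.7519, hence k = 1/CV² = 1.77.
Then θ = mean/k = 133/1.77 = 75.2.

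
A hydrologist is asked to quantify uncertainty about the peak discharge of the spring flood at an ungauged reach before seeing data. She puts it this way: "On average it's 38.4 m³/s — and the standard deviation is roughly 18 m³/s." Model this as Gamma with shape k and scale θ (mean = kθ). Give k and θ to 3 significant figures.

For Gamma(k, scale θ): mean = kθ, variance = kθ², so CV = 1/√k.
CV = SD/mean = 18/38.4 = 0.4688, hence k = 1/CV² = 4.55.
Then θ = mean/k = 38.4/4.55 = 8.44.

k ≈ 4.55, θ ≈ 8.44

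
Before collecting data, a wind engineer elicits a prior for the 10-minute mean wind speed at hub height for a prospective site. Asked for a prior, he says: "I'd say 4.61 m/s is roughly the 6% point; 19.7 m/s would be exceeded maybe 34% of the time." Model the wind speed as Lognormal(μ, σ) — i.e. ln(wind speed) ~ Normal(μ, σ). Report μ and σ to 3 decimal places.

μ ≈ 2.676, σ ≈ 0.738

If T ~ Lognormal(μ,σ) then ln T ~ Normal(μ,σ), so the p-quantile of ln T is μ + z_p·σ.
ln(4.61) = 1.528 and ln(19.7) = 2.981; z_{0.06} = -1.555, z_{0.66} = 0.4125.
σ = (2.981 − 1.528)/(0.4125 − (-1.555)) = 0.738.
μ = 1.528 − (-1.555)·0.738 = 2.676.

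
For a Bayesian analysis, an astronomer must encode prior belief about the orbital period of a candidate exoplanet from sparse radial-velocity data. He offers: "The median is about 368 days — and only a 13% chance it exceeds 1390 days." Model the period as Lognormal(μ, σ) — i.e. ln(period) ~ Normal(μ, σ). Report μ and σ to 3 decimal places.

If T ~ Lognormal(μ,σ) then ln T ~ Normal(μ,σ), so the p-quantile of ln T is μ + z_p·σ.
ln(368) = 5.908 and ln(1390) = 7.237; z_{0.5} = 0, z_{0.87} = 1.126.
σ = (7.237 − 5.908)/(1.126 − (0)) = 1.180.
μ = 5.908 − (0)·1.180 = 5.908.

μ ≈ 5.908, σ ≈ 1.180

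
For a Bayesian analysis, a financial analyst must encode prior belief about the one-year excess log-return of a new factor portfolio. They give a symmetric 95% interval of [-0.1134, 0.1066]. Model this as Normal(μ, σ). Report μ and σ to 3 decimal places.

A symmetric 95% interval runs μ ± z·σ with z = 1.96.
Half-width = 0.11, so σ = 0.11/1.96 = 0.056.
μ is the interval midpoint, -0.003.

μ = -0.003, σ = 0.056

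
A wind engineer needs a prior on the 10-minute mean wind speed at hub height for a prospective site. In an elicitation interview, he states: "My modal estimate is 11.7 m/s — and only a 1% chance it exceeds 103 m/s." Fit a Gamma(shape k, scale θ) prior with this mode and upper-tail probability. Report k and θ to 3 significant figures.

Gamma(k,θ) with k>1 has mode (k−1)θ, so θ = 11.7/(k−1).
Need P(X < 103) = 0.99 with θ tied to k this way. Start at k = 2, θ = 11.7: P(X<103) ≈ 0.999.
Too high — lower k to spread out. Iterating converges to k ≈ 1.69.
Then θ = 11.7/(1.69−1) ≈ 17.

k ≈ 1.69, θ ≈ 17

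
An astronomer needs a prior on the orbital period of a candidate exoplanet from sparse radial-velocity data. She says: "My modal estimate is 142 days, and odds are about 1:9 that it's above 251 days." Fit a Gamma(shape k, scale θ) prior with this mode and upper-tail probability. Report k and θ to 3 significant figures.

k ≈ 6.86, θ ≈ 24.2

Gamma(k,θ) with k>1 has mode (k−1)θ, so θ = 142/(k−1).
Need P(X < 251) = 0.9 with θ tied to k this way. Start at k = 2, θ = 142: P(X<251) ≈ 0.527.
Too low — raise k to concentrate. Iterating converges to k ≈ 6.86.
Then θ = 142/(6.86−1) ≈ 24.2.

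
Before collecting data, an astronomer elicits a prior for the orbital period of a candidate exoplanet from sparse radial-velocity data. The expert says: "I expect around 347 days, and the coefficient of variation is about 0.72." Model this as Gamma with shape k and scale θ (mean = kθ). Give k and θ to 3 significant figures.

k ≈ 1.93, θ ≈ 180

For Gamma(k, scale θ): mean = kθ, variance = kθ², so CV = 1/√k.
CV = 0.72, hence k = 1/CV² = 1.93.
Then θ = mean/k = 347/1.93 = 180.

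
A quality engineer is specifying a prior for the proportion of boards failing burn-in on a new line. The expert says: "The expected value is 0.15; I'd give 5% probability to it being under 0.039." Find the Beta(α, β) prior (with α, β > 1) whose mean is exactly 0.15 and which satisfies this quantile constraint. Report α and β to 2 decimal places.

With mean 0.15 fixed, write α = 0.15s, β = 0.85s where s = α+β.
Need P(θ < 0.039) = 0.05 under Beta(0.15s, 0.85s). Normal approximation: (q−m)/√(m(1−m)/s) ≈ z_{0.05} = -1.64, so s ≈ 0.15·0.85·(-1.64)²/(0.039−0.15)² = 28.0.
At s = 28.0: P(θ<0.039) ≈ 0.014. Adjusting to match 0.05 gives s ≈ 17.26.
So α = 0.15·17.26 ≈ 2.59, β = 0.85·17.26 ≈ 14.67.

α ≈ 2.59, β ≈ 14.67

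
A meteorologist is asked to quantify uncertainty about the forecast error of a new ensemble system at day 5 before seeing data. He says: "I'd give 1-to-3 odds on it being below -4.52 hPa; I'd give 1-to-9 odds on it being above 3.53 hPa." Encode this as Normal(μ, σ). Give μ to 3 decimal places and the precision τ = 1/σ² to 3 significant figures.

μ = -1.744, τ = 0.059

For Normal(μ,σ), the p-quantile is μ + z_p·σ. Here z_{0.25} = -0.6745, z_{0.9} = 1.282.
So -4.52 = μ − 0.6745σ and 3.53 = μ + 1.282σ.
Subtracting: σ = (3.53 − -4.52)/(1.282 − (-0.6745)) = 4.115.
Then μ = -4.52 − (-0.6745)·4.115 = -1.744.
Precision τ = 1/σ² = 1/4.115² = 0.059.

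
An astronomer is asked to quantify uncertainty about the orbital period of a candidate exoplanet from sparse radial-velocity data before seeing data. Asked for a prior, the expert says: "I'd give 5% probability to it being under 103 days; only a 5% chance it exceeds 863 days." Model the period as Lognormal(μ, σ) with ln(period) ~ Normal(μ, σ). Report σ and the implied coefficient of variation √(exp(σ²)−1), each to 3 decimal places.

σ ≈ 0.646, CV ≈ 0.720

If T ~ Lognormal(μ,σ) then ln T ~ Normal(μ,σ), so the p-quantile of ln T is μ + z_p·σ.
ln(103) = 4.635 and ln(863) = 6.76; z_{0.05} = -1.645, z_{0.95} = 1.645.
σ = (6.76 − 4.635)/(1.645 − (-1.645)) = 0.646.
μ = 4.635 − (-1.645)·0.646 = 5.698.
CV = √(exp(σ²)−1) = √(exp(0.4175)−1) = 0.720.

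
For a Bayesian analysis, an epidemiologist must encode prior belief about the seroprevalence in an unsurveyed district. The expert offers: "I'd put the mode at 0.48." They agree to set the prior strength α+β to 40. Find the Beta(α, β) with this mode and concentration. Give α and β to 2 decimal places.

For α,β > 1 the Beta mode is (α−1)/(α+β−2). With α+β = 40, the mode is (α−1)/38.
Set (α−1)/38 = 0.48 → α = 1 + 0.48·38 = 19.24.
β = 40 − α = 20.76.

α = 19.24, β = 20.76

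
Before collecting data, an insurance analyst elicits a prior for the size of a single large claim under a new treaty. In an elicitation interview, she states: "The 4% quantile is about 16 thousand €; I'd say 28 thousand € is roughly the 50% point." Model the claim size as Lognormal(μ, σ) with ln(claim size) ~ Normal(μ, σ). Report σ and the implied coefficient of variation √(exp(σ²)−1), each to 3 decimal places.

σ ≈ 0.320, CV ≈ 0.328

If T ~ Lognormal(μ,σ) then ln T ~ Normal(μ,σ), so the p-quantile of ln T is μ + z_p·σ.
ln(16) = 2.773 and ln(28) = 3.332; z_{0.04} = -1.751, z_{0.5} = 0.
σ = (3.332 − 2.773)/(0 − (-1.751)) = 0.320.
μ = 2.773 − (-1.751)·0.320 = 3.332.
CV = √(exp(σ²)−1) = √(exp(0.1022)−1) = 0.328.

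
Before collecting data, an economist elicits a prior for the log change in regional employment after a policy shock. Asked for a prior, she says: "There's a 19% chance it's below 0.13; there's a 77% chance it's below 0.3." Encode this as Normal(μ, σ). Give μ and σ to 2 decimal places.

μ = 0.22, σ = 0.11

The p-quantile of Normal(μ,σ) is μ + z_p·σ, with z_{0.19} = -0.8779 and z_{0.77} = 0.7388.
Eliminate σ: μ = (z₂·x₁ − z₁·x₂)/(z₂ − z₁) = (0.7388·0.13 − (-0.8779)·0.3)/1.617 = 0.22.
Then σ = (x₂ − x₁)/(z₂ − z₁) = (0.3 − 0.13)/1.617 = 0.11.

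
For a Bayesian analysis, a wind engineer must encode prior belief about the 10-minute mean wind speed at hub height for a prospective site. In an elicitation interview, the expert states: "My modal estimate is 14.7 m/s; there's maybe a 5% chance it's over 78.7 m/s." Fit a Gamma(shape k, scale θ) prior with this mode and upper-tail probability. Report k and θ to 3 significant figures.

Gamma(k,θ) with k>1 has mode (k−1)θ, so θ = 14.7/(k−1).
Need P(X < 78.7) = 0.95 with θ tied to k this way. Start at k = 2, θ = 14.7: P(X<78.7) ≈ 0.970.
Too high — lower k to spread out. Iterating converges to k ≈ 1.84.
Then θ = 14.7/(1.84−1) ≈ 17.6.

k ≈ 1.84, θ ≈ 17.6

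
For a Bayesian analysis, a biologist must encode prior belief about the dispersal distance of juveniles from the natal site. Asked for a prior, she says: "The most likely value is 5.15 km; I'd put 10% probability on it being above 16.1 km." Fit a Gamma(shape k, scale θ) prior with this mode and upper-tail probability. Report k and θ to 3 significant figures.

Gamma(k,θ) with k>1 has mode (k−1)θ, so θ = 5.15/(k−1).
Need P(X < 16.1) = 0.9 with θ tied to k this way. Start at k = 2, θ = 5.15: P(X<16.1) ≈ 0.819.
Too low — raise k to concentrate. Iterating converges to k ≈ 2.46.
Then θ = 5.15/(2.46−1) ≈ 3.53.

k ≈ 2.46, θ ≈ 3.53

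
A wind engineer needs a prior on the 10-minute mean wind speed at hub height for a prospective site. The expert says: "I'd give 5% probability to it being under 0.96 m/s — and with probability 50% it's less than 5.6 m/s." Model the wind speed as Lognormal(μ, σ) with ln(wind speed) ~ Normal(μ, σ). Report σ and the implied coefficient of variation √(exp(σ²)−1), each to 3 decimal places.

σ ≈ 1.072, CV ≈ 1.469

If T ~ Lognormal(μ,σ) then ln T ~ Normal(μ,σ), so the p-quantile of ln T is μ + z_p·σ.
ln(0.96) = -0.04082 and ln(5.6) = 1.723; z_{0.05} = -1.645, z_{0.5} = 0.
σ = (1.723 − -0.04082)/(0 − (-1.645)) = 1.072.
μ = -0.04082 − (-1.645)·1.072 = 1.723.
CV = √(exp(σ²)−1) = √(exp(1.1496)−1) = 1.469.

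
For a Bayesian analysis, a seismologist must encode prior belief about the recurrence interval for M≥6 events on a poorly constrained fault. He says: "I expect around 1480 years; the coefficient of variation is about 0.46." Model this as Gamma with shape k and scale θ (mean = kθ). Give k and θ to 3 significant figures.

For Gamma(k, scale θ): mean = kθ, variance = kθ², so CV = 1/√k.
CV = 0.46, hence k = 1/CV² = 4.73.
Then θ = mean/k = 1480/4.73 = 313.

k ≈ 4.73, θ ≈ 313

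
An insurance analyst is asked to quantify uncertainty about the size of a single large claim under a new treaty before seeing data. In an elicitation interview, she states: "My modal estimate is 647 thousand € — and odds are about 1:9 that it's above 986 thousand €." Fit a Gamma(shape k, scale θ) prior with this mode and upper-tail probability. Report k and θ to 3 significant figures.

Gamma(k,θ) with k>1 has mode (k−1)θ, so θ = 647/(k−1).
Need P(X < 986) = 0.9 with θ tied to k this way. Start at k = 2, θ = 647: P(X<986) ≈ 0.450.
Too low — raise k to concentrate. Iterating converges to k ≈ 11.5.
Then θ = 647/(11.5−1) ≈ 61.6.

k ≈ 11.5, θ ≈ 61.6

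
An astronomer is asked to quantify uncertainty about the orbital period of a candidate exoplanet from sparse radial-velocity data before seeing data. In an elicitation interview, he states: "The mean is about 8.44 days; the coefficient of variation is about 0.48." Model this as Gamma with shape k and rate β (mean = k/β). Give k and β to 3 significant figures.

k ≈ 4.34, β ≈ 0.514

For Gamma(k, rate β): mean = k/β, variance = k/β², so CV = 1/√k.
CV = 0.48, hence k = 1/CV² = 4.34.
Then β = k/mean = 4.34/8.44 = 0.514.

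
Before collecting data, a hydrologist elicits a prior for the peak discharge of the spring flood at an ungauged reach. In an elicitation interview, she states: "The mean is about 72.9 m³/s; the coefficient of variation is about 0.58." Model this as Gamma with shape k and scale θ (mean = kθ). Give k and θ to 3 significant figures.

k ≈ 2.97, θ ≈ 24.5

For Gamma(k, scale θ): mean = kθ, variance = kθ², so CV = 1/√k.
CV = 0.58, hence k = 1/CV² = 2.97.
Then θ = mean/k = 72.9/2.97 = 24.5.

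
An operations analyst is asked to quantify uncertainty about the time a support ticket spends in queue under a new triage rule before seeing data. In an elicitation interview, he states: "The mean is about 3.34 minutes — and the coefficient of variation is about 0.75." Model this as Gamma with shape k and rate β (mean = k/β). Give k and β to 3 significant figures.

k ≈ 1.78, β ≈ 0.532

For Gamma(k, rate β): mean = k/β, variance = k/β², so CV = 1/√k.
CV = 0.75, hence k = 1/CV² = 1.78.
Then β = k/mean = 1.78/3.34 = 0.532.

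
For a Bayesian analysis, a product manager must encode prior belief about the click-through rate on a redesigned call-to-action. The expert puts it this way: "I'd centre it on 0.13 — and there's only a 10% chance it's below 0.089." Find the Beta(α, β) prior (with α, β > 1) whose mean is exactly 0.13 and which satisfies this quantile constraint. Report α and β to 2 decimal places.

With mean 0.13 fixed, write α = 0.13s, β = 0.87s where s = α+β.
Need P(θ < 0.089) = 0.1 under Beta(0.13s, 0.87s). Normal approximation: (q−m)/√(m(1−m)/s) ≈ z_{0.1} = -1.28, so s ≈ 0.13·0.87·(-1.28)²/(0.089−0.13)² = 110.5.
At s = 110.5: P(θ<0.089) ≈ 0.088. Adjusting to match 0.1 gives s ≈ 100.58.
So α = 0.13·100.58 ≈ 13.08, β = 0.87·100.58 ≈ 87.51.

α ≈ 13.08, β ≈ 87.51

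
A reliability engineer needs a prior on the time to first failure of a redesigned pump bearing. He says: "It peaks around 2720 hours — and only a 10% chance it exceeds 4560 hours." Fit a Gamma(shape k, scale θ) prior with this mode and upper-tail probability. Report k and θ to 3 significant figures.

Gamma(k,θ) with k>1 has mode (k−1)θ, so θ = 2720/(k−1).
Need P(X < 4560) = 0.9 with θ tied to k this way. Start at k = 2, θ = 2720: P(X<4560) ≈ 0.499.
Too low — raise k to concentrate. Iterating converges to k ≈ 8.08.
Then θ = 2720/(8.08−1) ≈ 384.

k ≈ 8.08, θ ≈ 384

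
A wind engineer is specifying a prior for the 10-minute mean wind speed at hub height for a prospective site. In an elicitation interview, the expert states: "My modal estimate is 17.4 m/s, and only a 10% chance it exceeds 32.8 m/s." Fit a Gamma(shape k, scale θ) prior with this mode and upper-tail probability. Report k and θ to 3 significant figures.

k ≈ 5.75, θ ≈ 3.66

Gamma(k,θ) with k>1 has mode (k−1)θ, so θ = 17.4/(k−1).
Need P(X < 32.8) = 0.9 with θ tied to k this way. Start at k = 2, θ = 17.4: P(X<32.8) ≈ 0.562.
Too low — raise k to concentrate. Iterating converges to k ≈ 5.75.
Then θ = 17.4/(5.75−1) ≈ 3.66.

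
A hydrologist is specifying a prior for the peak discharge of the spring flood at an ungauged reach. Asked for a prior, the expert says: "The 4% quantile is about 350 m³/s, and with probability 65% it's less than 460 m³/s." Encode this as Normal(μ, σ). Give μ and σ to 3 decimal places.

μ = 440.157, σ = 51.498

The p-quantile of Normal(μ,σ) is μ + z_p·σ, with z_{0.04} = -1.751 and z_{0.65} = 0.3853.
Eliminate σ: μ = (z₂·x₁ − z₁·x₂)/(z₂ − z₁) = (0.3853·350 − (-1.751)·460)/2.136 = 440.157.
Then σ = (x₂ − x₁)/(z₂ − z₁) = (460 − 350)/2.136 = 51.498.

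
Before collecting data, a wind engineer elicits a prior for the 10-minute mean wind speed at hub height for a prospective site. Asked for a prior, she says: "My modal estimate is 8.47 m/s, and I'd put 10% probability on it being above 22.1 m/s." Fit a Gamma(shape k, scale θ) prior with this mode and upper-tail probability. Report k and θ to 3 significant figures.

Gamma(k,θ) with k>1 has mode (k−1)θ, so θ = 8.47/(k−1).
Need P(X < 22.1) = 0.9 with θ tied to k this way. Start at k = 2, θ = 8.47: P(X<22.1) ≈ 0.734.
Too low — raise k to concentrate. Iterating converges to k ≈ 3.08.
Then θ = 8.47/(3.08−1) ≈ 4.06.

k ≈ 3.08, θ ≈ 4.06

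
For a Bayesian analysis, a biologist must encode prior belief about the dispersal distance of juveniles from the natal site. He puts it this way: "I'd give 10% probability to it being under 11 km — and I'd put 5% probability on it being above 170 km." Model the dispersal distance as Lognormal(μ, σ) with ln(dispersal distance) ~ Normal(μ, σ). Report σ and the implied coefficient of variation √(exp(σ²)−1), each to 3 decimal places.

If T ~ Lognormal(μ,σ) then ln T ~ Normal(μ,σ), so the p-quantile of ln T is μ + z_p·σ.
ln(11) = 2.398 and ln(170) = 5.136; z_{0.1} = -1.282, z_{0.95} = 1.645.
σ = (5.136 − 2.398)/(1.645 − (-1.282)) = 0.936.
μ = 2.398 − (-1.282)·0.936 = 3.597.
CV = √(exp(σ²)−1) = √(exp(0.8753)−1) = 1.183.

σ ≈ 0.936, CV ≈ 1.183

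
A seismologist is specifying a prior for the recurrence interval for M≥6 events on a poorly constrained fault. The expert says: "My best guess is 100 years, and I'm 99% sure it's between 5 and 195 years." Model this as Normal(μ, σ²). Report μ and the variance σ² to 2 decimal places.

μ = 100.00, σ² = 1360.23

A symmetric 99% interval runs μ ± z·σ with z = 2.576.
Half-width = 95, so σ = 95/2.576 = 36.881 and σ² = 1360.23.
μ is the stated best guess, 100.00.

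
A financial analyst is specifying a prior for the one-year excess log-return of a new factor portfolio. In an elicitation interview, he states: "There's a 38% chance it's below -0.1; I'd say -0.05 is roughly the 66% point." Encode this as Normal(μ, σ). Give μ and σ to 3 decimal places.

μ = -0.079, σ = 0.070

For Normal(μ,σ), the p-quantile is μ + z_p·σ. Here z_{0.38} = -0.3055, z_{0.66} = 0.4125.
So -0.1 = μ − 0.3055σ and -0.05 = μ + 0.4125σ.
Subtracting: σ = (-0.05 − -0.1)/(0.4125 − (-0.3055)) = 0.070.
Then μ = -0.1 − (-0.3055)·0.070 = -0.079.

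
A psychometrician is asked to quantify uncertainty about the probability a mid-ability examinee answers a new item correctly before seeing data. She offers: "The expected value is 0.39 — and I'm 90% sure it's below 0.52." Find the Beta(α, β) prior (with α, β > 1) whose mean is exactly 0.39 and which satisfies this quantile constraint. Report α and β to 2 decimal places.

α ≈ 9.16, β ≈ 14.33

With mean 0.39 fixed, write α = 0.39s, β = 0.61s where s = α+β.
Need P(θ < 0.52) = 0.9 under Beta(0.39s, 0.61s). Normal approximation: (q−m)/√(m(1−m)/s) ≈ z_{0.9} = 1.28, so s ≈ 0.39·0.61·(1.28)²/(0.52−0.39)² = 23.1.
At s = 23.1: P(θ<0.52) ≈ 0.898. Adjusting to match 0.9 gives s ≈ 23.49.
So α = 0.39·23.49 ≈ 9.16, β = 0.61·23.49 ≈ 14.33.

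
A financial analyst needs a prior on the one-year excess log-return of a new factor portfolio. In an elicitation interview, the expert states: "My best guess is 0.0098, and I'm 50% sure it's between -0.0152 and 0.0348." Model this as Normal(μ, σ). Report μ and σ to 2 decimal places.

A symmetric 50% interval runs μ ± z·σ with z = 0.6745.
Half-width = 0.025, so σ = 0.025/0.6745 = 0.04.
μ is the stated best guess, 0.01.

μ = 0.01, σ = 0.04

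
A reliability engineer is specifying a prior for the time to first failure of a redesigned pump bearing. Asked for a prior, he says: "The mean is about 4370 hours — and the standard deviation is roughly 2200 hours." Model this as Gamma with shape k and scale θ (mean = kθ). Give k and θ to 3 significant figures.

For Gamma(k, scale θ): mean = kθ, variance = kθ², so CV = 1/√k.
CV = SD/mean = 2200/4370 = 0.5034, hence k = 1/CV² = 3.95.
Then θ = mean/k = 4370/3.95 = 1110.

k ≈ 3.95, θ ≈ 1110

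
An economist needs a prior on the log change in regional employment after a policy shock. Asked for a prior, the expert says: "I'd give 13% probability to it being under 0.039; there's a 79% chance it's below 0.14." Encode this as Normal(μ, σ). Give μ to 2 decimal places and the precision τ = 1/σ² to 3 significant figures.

For Normal(μ,σ), the p-quantile is μ + z_p·σ. Here z_{0.13} = -1.126, z_{0.79} = 0.8064.
So 0.039 = μ − 1.126σ and 0.14 = μ + 0.8064σ.
Subtracting: σ = (0.14 − 0.039)/(0.8064 − (-1.126)) = 0.05.
Then μ = 0.039 − (-1.126)·0.05 = 0.10.
Precision τ = 1/σ² = 1/0.05226² = 366.

μ = 0.10, τ = 366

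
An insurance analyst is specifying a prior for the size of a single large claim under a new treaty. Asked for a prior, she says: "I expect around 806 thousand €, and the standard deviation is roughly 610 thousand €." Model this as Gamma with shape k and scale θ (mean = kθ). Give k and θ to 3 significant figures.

For Gamma(k, scale θ): mean = kθ, variance = kθ², so CV = 1/√k.
CV = SD/mean = 610/806 = 0.7568, hence k = 1/CV² = 1.75.
Then θ = mean/k = 806/1.75 = 462.

k ≈ 1.75, θ ≈ 462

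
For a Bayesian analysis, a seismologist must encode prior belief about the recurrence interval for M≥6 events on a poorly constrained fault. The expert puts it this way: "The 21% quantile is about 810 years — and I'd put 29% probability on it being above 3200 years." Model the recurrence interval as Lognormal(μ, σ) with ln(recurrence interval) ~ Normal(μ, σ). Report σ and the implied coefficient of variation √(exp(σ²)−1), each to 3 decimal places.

σ ≈ 1.010, CV ≈ 1.332

If T ~ Lognormal(μ,σ) then ln T ~ Normal(μ,σ), so the p-quantile of ln T is μ + z_p·σ.
ln(810) = 6.697 and ln(3200) = 8.071; z_{0.21} = -0.8064, z_{0.71} = 0.5534.
σ = (8.071 − 6.697)/(0.5534 − (-0.8064)) = 1.010.
μ = 6.697 − (-0.8064)·1.010 = 7.512.
CV = √(exp(σ²)−1) = √(exp(1.0208)−1) = 1.332.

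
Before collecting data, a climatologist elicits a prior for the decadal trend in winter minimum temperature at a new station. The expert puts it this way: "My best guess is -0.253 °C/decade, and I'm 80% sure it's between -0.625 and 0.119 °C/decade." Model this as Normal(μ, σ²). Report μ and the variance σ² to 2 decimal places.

μ = -0.25, σ² = 0.08

A symmetric 80% interval runs μ ± z·σ with z = 1.282.
Half-width = 0.372, so σ = 0.372/1.282 = 0.290 and σ² = 0.08.
μ is the stated best guess, -0.25.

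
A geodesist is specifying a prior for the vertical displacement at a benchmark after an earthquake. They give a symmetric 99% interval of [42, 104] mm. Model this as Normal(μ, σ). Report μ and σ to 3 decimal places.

A symmetric 99% interval runs μ ± z·σ with z = 2.576.
Half-width = 31, so σ = 31/2.576 = 12.035.
μ is the interval midpoint, 73.000.

μ = 73.000, σ = 12.035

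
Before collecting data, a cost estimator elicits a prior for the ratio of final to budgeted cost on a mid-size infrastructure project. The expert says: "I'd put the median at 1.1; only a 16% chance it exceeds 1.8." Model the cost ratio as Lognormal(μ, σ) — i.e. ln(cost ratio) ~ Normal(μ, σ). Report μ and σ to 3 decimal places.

If T ~ Lognormal(μ,σ) then ln T ~ Normal(μ,σ), so the p-quantile of ln T is μ + z_p·σ.
ln(1.1) = 0.09531 and ln(1.8) = 0.5878; z_{0.5} = 0, z_{0.84} = 0.9945.
σ = (0.5878 − 0.09531)/(0.9945 − (0)) = 0.495.
μ = 0.09531 − (0)·0.495 = 0.095.

μ ≈ 0.095, σ ≈ 0.495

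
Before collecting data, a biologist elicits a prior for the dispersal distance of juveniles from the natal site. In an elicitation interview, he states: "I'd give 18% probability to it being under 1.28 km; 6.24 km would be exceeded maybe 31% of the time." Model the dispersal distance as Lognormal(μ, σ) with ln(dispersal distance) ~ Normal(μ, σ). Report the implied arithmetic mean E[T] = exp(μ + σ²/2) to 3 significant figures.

If T ~ Lognormal(μ,σ) then ln T ~ Normal(μ,σ), so the p-quantile of ln T is μ + z_p·σ.
ln(1.28) = 0.2469 and ln(6.24) = 1.831; z_{0.18} = -0.9154, z_{0.69} = 0.4959.
σ = (1.831 − 0.2469)/(0.4959 − (-0.9154)) = 1.123.
μ = 0.2469 − (-0.9154)·1.123 = 1.274.
E[T] = exp(μ + σ²/2) = exp(1.274 + 0.6300) = 6.72 km.

E[T] ≈ 6.72 km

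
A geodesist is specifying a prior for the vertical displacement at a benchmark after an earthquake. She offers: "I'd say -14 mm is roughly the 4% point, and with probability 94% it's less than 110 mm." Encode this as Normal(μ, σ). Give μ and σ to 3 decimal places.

The p-quantile of Normal(μ,σ) is μ + z_p·σ, with z_{0.04} = -1.751 and z_{0.94} = 1.555.
Eliminate σ: μ = (z₂·x₁ − z₁·x₂)/(z₂ − z₁) = (1.555·-14 − (-1.751)·110)/3.305 = 51.675.
Then σ = (x₂ − x₁)/(z₂ − z₁) = (110 − -14)/3.305 = 37.514.

μ = 51.675, σ = 37.514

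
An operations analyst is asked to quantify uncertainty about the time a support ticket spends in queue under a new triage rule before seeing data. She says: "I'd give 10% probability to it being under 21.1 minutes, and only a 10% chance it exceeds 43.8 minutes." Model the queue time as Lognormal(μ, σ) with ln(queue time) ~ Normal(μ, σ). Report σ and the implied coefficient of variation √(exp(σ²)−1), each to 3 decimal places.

σ ≈ 0.285, CV ≈ 0.291

If T ~ Lognormal(μ,σ) then ln T ~ Normal(μ,σ), so the p-quantile of ln T is μ + z_p·σ.
ln(21.1) = 3.049 and ln(43.8) = 3.78; z_{0.1} = -1.282, z_{0.9} = 1.282.
σ = (3.78 − 3.049)/(1.282 − (-1.282)) = 0.285.
μ = 3.049 − (-1.282)·0.285 = 3.414.
CV = √(exp(σ²)−1) = √(exp(0.0812)−1) = 0.291.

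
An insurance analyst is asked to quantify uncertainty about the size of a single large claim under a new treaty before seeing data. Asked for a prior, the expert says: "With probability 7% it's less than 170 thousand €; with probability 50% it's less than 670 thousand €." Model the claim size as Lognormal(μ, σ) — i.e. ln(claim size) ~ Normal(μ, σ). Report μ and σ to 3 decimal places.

If T ~ Lognormal(μ,σ) then ln T ~ Normal(μ,σ), so the p-quantile of ln T is μ + z_p·σ.
ln(170) = 5.136 and ln(670) = 6.507; z_{0.07} = -1.476, z_{0.5} = 0.
σ = (6.507 − 5.136)/(0 − (-1.476)) = 0.929.
μ = 5.136 − (-1.476)·0.929 = 6.507.

μ ≈ 6.507, σ ≈ 0.929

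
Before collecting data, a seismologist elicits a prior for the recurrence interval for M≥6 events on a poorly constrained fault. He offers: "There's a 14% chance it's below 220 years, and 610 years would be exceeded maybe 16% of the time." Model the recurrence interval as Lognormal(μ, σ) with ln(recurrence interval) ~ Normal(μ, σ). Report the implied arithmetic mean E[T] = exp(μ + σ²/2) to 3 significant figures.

E[T] ≈ 422 years

If T ~ Lognormal(μ,σ) then ln T ~ Normal(μ,σ), so the p-quantile of ln T is μ + z_p·σ.
ln(220) = 5.394 and ln(610) = 6.413; z_{0.14} = -1.08, z_{0.84} = 0.9945.
σ = (6.413 − 5.394)/(0.9945 − (-1.08)) = 0.492.
μ = 5.394 − (-1.08)·0.492 = 5.925.
E[T] = exp(μ + σ²/2) = exp(5.925 + 0.1208) = 422 years.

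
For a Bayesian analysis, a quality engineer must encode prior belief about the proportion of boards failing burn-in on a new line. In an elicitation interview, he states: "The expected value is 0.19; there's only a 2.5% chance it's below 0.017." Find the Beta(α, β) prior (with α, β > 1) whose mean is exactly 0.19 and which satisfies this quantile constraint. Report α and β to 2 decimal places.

With mean 0.19 fixed, write α = 0.19s, β = 0.81s where s = α+β.
Need P(θ < 0.017) = 0.025 under Beta(0.19s, 0.81s). Normal approximation: (q−m)/√(m(1−m)/s) ≈ z_{0.025} = -1.96, so s ≈ 0.19·0.81·(-1.96)²/(0.017−0.19)² = 19.8.
At s = 19.8: P(θ<0.017) ≈ 0.001. Adjusting to match 0.025 gives s ≈ 8.11.
So α = 0.19·8.11 ≈ 1.54, β = 0.81·8.11 ≈ 6.57.

α ≈ 1.54, β ≈ 6.57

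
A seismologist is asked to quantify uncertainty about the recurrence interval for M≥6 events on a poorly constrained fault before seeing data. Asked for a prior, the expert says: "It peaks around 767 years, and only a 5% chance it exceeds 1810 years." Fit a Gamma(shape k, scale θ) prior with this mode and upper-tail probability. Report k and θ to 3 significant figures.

Gamma(k,θ) with k>1 has mode (k−1)θ, so θ = 767/(k−1).
Need P(X < 1810) = 0.95 with θ tied to k this way. Start at k = 2, θ = 767: P(X<1810) ≈ 0.683.
Too low — raise k to concentrate. Iterating converges to k ≈ 4.71.
Then θ = 767/(4.71−1) ≈ 207.

k ≈ 4.71, θ ≈ 207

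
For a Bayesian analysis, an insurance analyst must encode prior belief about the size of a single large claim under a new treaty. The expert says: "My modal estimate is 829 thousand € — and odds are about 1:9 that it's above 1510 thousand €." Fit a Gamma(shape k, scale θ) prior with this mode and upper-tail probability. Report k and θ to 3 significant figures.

Gamma(k,θ) with k>1 has mode (k−1)θ, so θ = 829/(k−1).
Need P(X < 1510) = 0.9 with θ tied to k this way. Start at k = 2, θ = 829: P(X<1510) ≈ 0.544.
Too low — raise k to concentrate. Iterating converges to k ≈ 6.3.
Then θ = 829/(6.3−1) ≈ 156.

k ≈ 6.3, θ ≈ 156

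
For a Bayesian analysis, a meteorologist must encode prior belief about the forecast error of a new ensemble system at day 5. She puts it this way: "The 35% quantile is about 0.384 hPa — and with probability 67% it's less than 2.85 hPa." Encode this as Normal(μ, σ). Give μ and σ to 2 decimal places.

μ = 1.54, σ = 2.99

The p-quantile of Normal(μ,σ) is μ + z_p·σ, with z_{0.35} = -0.3853 and z_{0.67} = 0.4399.
Eliminate σ: μ = (z₂·x₁ − z₁·x₂)/(z₂ − z₁) = (0.4399·0.384 − (-0.3853)·2.85)/0.8252 = 1.54.
Then σ = (x₂ − x₁)/(z₂ − z₁) = (2.85 − 0.384)/0.8252 = 2.99.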